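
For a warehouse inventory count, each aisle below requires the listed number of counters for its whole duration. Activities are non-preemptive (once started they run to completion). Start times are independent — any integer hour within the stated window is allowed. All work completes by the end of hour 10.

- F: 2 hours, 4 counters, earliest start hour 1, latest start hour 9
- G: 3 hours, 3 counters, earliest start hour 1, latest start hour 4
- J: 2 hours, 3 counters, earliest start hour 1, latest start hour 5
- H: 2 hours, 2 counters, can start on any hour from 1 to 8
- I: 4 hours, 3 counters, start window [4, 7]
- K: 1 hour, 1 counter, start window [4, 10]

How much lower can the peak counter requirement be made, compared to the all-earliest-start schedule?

Early-start peak: h1:12  h2:12  h3:3  h4:4  h5:3  h6:3  h7:3  h8:0  h9:0  h10:0 ⇒ 12.
Leveled (F@1, G@3, J@3, H@1, I@5, K@6): h1:6  h2:6  h3:6  h4:6  h5:6  h6:4  h7:3  h8:3  h9:0  h10:0 ⇒ 6.
Reduction 12 − 6 = 6.

6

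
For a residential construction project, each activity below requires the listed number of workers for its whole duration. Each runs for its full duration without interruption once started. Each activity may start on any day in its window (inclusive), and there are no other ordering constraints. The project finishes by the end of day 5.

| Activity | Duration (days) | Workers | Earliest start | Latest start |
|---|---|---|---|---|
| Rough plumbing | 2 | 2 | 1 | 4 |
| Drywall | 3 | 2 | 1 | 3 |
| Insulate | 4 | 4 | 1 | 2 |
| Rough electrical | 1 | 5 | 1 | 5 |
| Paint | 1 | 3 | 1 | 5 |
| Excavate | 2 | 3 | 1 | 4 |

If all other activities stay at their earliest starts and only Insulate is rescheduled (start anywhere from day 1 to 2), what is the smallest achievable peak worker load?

15

Insulate@1: d1:19  d2:11  d3:6  d4:4  d5:0 → peak 19
Insulate@2: d1:15  d2:11  d3:6  d4:4  d5:4 → peak 15
Best is Insulate@2, peak 15.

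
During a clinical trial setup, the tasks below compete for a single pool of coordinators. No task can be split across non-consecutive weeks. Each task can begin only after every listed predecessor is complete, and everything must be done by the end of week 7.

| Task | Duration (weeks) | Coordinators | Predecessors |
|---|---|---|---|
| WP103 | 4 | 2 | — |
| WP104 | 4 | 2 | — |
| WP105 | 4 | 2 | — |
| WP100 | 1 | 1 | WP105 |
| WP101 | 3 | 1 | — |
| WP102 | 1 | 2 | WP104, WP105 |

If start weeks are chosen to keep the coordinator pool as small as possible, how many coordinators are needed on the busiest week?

Early-start (WP103@1, WP104@1, WP105@1, WP100@5, WP101@1, WP102@5) gives peak 7: w1:7  w2:7  w3:7  w4:6  w5:3  w6:0  w7:0.
Shift WP101→5.
Schedule WP103@1, WP104@1, WP105@1, WP100@5, WP101@5, WP102@5: w1:6  w2:6  w3:6  w4:6  w5:4  w6:1  w7:1 — peak 6.

6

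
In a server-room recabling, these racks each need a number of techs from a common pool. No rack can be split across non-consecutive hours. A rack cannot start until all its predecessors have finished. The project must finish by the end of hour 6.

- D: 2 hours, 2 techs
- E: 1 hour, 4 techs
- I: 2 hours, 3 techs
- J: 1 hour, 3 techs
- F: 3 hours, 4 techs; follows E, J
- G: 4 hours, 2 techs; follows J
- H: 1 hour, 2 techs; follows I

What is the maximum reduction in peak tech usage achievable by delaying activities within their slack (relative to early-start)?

5

Early-start peak: h1:12  h2:11  h3:8  h4:6  h5:2  h6:0 ⇒ 12.
Leveled (D@2, E@1, I@2, J@1, F@4, G@2, H@6): h1:7  h2:7  h3:7  h4:6  h5:6  h6:6 ⇒ 7.
Reduction 12 − 7 = 5.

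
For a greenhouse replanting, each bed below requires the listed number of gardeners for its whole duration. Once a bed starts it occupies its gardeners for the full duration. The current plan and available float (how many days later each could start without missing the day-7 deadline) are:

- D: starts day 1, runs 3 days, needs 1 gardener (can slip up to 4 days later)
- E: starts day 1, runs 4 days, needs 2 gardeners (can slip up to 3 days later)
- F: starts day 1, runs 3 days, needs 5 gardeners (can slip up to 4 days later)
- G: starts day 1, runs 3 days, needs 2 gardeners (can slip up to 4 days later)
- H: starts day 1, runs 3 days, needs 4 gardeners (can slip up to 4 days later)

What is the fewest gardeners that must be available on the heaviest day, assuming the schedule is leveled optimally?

Early-start (D@1, E@1, F@1, G@1, H@1) gives peak 14: d1:14  d2:14  d3:14  d4:2  d5:0  d6:0  d7:0.
Shift F→4, G→5.
Schedule D@1, E@1, F@4, G@5, H@1: d1:7  d2:7  d3:7  d4:7  d5:7  d6:7  d7:2 — peak 7.
Total gardener-days = 44 over 7 days ⇒ peak ≥ ⌈44/7⌉ = 7, so 7 is optimal.

7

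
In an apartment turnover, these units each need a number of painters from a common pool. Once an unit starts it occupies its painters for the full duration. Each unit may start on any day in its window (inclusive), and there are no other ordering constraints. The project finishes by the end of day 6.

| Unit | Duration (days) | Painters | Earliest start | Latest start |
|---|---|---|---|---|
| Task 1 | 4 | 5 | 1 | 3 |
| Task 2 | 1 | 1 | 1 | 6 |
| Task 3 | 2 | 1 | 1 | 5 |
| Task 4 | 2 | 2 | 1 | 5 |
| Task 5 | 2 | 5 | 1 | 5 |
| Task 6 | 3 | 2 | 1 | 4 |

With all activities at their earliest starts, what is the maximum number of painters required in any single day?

16

Early-start schedule: Task 1@1, Task 2@1, Task 3@1, Task 4@1, Task 5@1, Task 6@1.
Load per day: day 1: 16, day 2: 15, day 3: 7, day 4: 5, day 5: 0, day 6: 0.
Peak is 16.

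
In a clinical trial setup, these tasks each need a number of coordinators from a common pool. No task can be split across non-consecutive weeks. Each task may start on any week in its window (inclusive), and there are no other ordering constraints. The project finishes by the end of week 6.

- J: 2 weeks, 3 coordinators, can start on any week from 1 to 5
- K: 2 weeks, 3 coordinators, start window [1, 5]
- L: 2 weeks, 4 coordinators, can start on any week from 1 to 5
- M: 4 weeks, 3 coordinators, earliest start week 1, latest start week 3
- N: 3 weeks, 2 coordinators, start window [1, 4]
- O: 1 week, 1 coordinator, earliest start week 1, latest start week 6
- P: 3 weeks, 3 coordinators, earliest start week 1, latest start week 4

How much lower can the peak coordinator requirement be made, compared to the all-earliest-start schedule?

10

Early-start peak: w1:19  w2:18  w3:8  w4:3  w5:0  w6:0 ⇒ 19.
Leveled (J@1, K@1, L@4, M@3, N@3, O@3, P@1): w1:9  w2:9  w3:9  w4:9  w5:9  w6:3 ⇒ 9.
Reduction 19 − 9 = 10.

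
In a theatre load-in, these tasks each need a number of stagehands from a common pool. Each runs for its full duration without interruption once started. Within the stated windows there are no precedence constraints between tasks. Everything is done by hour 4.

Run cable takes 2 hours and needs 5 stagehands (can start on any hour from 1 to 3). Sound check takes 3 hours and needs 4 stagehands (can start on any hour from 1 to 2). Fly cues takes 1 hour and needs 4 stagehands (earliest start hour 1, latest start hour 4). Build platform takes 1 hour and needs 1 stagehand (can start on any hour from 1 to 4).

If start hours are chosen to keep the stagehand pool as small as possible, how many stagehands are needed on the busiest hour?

Early-start (Run cable@1, Sound check@1, Fly cues@1, Build platform@1) gives peak 14: h1:14  h2:9  h3:4  h4:0.
Shift Fly cues→3, Build platform→3.
Schedule Run cable@1, Sound check@1, Fly cues@3, Build platform@3: h1:9  h2:9  h3:9  h4:0 — peak 9.

9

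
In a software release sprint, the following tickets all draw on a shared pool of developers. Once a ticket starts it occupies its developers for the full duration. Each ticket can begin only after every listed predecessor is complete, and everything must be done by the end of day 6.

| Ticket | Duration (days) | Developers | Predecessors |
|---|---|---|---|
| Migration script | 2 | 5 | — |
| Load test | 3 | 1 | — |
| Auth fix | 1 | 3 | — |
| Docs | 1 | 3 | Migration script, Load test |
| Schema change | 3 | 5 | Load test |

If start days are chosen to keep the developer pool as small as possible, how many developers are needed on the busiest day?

8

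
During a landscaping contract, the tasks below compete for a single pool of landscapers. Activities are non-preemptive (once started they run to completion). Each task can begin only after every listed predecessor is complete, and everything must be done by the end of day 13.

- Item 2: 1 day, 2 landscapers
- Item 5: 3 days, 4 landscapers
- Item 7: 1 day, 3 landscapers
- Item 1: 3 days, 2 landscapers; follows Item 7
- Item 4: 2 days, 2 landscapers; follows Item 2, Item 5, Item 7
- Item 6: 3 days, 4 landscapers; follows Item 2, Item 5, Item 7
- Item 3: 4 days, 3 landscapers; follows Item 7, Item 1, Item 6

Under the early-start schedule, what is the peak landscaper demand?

9

Early-start schedule: Item 2@1, Item 5@1, Item 7@1, Item 1@2, Item 4@4, Item 6@4, Item 3@7.
Load per day: day 1: 9, day 2: 6, day 3: 6, day 4: 8, day 5: 6, day 6: 4, day 7: 3, day 8: 3, day 9: 3, day 10: 3, day 11: 0, day 12: 0, day 13: 0.
Peak is 9.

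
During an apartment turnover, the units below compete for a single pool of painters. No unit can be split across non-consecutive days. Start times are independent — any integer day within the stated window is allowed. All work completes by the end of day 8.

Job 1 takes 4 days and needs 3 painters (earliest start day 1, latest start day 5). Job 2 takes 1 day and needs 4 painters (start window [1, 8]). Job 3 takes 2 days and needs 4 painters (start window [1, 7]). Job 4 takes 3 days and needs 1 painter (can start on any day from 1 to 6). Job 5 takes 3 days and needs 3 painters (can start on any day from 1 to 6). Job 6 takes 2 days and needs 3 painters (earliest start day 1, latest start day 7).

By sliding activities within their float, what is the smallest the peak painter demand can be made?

Early-start (Job 1@1, Job 2@1, Job 3@1, Job 4@1, Job 5@1, Job 6@1) gives peak 18: d1:18  d2:14  d3:7  d4:3  d5:0  d6:0  d7:0  d8:0.
Shift Job 2→6, Job 3→7, Job 4→5, Job 6→4.
Schedule Job 1@1, Job 2@6, Job 3@7, Job 4@5, Job 5@1, Job 6@4: d1:6  d2:6  d3:6  d4:6  d5:4  d6:5  d7:5  d8:4 — peak 6.
Total painter-days = 42 over 8 days ⇒ peak ≥ ⌈42/8⌉ = 6, so 6 is optimal.

6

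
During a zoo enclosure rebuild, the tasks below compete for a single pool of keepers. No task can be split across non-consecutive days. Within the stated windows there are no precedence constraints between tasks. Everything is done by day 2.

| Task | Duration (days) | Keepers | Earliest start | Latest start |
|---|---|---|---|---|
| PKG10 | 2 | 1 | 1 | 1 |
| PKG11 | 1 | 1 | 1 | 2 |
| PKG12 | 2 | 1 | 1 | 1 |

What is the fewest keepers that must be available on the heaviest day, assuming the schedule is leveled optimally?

3

Schedule PKG10@1, PKG11@1, PKG12@1: d1:3  d2:2 — peak 3.
Total keeper-days = 5 over 2 days ⇒ peak ≥ ⌈5/2⌉ = 3, so 3 is optimal.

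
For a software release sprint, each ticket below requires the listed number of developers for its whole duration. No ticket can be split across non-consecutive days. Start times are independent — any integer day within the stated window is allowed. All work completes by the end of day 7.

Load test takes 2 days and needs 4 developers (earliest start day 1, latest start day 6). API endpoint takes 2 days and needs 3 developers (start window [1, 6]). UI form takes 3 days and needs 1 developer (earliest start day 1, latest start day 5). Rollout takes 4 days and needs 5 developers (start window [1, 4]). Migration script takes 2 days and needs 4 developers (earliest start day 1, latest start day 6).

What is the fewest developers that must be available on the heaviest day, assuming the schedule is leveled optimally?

8

Early-start (Load test@1, API endpoint@1, UI form@1, Rollout@1, Migration script@1) gives peak 17: d1:17  d2:17  d3:6  d4:5  d5:0  d6:0  d7:0.
Shift API endpoint→3, UI form→5, Rollout→3.
Schedule Load test@1, API endpoint@3, UI form@5, Rollout@3, Migration script@1: d1:8  d2:8  d3:8  d4:8  d5:6  d6:6  d7:1 — peak 8.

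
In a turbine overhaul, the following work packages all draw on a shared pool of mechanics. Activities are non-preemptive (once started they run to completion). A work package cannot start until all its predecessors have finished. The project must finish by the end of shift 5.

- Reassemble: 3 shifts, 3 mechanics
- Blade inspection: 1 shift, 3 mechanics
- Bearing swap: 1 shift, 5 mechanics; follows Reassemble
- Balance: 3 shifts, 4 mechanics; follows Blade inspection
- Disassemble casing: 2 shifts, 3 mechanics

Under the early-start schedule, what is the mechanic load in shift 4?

9

At early start, shift 4 has: Bearing swap, Balance.
Demand: 5 + 4 = 9.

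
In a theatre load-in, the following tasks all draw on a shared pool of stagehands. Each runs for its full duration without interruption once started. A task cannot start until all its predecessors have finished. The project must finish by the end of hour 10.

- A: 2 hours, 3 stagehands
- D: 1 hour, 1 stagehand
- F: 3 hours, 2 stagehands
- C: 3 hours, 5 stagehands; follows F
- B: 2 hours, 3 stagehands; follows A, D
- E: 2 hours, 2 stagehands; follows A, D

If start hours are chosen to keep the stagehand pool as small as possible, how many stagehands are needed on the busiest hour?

5

Early-start (A@1, D@1, F@1, C@4, B@3, E@3) gives peak 10: h1:6  h2:5  h3:7  h4:10  h5:5  h6:5  h7:0  h8:0  h9:0  h10:0.
Shift F→2, C→5, E→8.
Schedule A@1, D@1, F@2, C@5, B@3, E@8: h1:4  h2:5  h3:5  h4:5  h5:5  h6:5  h7:5  h8:2  h9:2  h10:0 — peak 5.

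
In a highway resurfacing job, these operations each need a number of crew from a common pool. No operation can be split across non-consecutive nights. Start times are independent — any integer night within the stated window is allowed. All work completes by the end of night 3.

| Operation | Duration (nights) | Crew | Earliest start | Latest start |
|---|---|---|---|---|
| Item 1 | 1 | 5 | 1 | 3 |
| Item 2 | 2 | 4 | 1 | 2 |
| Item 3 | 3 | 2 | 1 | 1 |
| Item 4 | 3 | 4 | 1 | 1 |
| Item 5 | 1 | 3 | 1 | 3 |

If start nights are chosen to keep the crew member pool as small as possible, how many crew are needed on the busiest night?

13

Early-start (Item 1@1, Item 2@1, Item 3@1, Item 4@1, Item 5@1) gives peak 18: n1:18  n2:10  n3:6.
Shift Item 2→2, Item 5→2.
Schedule Item 1@1, Item 2@2, Item 3@1, Item 4@1, Item 5@2: n1:11  n2:13  n3:10 — peak 13.
No arrangement of the 18 feasible schedules does better.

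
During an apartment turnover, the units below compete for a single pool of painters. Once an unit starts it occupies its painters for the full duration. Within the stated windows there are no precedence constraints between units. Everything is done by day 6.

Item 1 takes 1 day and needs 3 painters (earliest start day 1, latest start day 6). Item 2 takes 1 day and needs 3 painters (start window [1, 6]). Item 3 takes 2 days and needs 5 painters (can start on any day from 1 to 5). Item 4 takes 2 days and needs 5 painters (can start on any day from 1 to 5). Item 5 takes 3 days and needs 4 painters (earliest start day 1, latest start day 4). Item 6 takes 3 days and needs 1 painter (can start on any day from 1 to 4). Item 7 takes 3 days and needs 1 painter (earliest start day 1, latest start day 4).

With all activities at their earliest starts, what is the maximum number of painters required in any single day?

Early-start schedule: Item 1@1, Item 2@1, Item 3@1, Item 4@1, Item 5@1, Item 6@1, Item 7@1.
Load per day: day 1: 22, day 2: 16, day 3: 6, day 4: 0, day 5: 0, day 6: 0.
Peak is 22.

22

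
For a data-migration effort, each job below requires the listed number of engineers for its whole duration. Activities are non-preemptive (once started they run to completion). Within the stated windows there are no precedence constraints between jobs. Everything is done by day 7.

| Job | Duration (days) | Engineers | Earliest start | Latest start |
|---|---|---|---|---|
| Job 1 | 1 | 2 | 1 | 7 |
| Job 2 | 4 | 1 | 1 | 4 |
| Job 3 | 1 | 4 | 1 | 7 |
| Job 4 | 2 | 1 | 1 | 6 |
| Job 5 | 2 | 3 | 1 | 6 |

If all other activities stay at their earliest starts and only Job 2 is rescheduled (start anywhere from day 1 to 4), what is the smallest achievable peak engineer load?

10

Job 2@1: d1:11  d2:5  d3:1  d4:1  d5:0  d6:0  d7:0 → peak 11
Job 2@2: d1:10  d2:5  d3:1  d4:1  d5:1  d6:0  d7:0 → peak 10
Job 2@3: d1:10  d2:4  d3:1  d4:1  d5:1  d6:1  d7:0 → peak 10
Job 2@4: d1:10  d2:4  d3:0  d4:1  d5:1  d6:1  d7:1 → peak 10
Best is Job 2@2, peak 10.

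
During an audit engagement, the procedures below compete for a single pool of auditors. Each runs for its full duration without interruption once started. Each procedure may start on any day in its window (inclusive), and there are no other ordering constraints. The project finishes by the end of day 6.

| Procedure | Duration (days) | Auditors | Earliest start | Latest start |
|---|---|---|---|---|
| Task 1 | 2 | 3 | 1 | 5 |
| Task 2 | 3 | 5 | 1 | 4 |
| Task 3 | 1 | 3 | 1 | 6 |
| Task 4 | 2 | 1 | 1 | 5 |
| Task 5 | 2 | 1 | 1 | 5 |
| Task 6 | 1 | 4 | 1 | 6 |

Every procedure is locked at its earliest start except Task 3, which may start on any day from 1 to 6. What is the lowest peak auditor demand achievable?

14

Task 3@1: d1:17  d2:10  d3:5  d4:0  d5:0  d6:0 → peak 17
Task 3@2: d1:14  d2:13  d3:5  d4:0  d5:0  d6:0 → peak 14
Task 3@3: d1:14  d2:10  d3:8  d4:0  d5:0  d6:0 → peak 14
Task 3@4: d1:14  d2:10  d3:5  d4:3  d5:0  d6:0 → peak 14
Task 3@5: d1:14  d2:10  d3:5  d4:0  d5:3  d6:0 → peak 14
Task 3@6: d1:14  d2:10  d3:5  d4:0  d5:0  d6:3 → peak 14
Best is Task 3@2, peak 14.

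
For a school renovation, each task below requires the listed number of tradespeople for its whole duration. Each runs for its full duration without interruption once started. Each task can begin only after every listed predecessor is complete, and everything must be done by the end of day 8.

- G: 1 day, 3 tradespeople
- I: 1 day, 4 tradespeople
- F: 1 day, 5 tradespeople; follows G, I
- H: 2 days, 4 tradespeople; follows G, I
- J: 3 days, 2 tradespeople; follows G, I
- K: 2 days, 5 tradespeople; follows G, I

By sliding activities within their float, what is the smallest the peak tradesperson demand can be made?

Early-start (G@1, I@1, F@2, H@2, J@2, K@2) gives peak 16: d1:7  d2:16  d3:11  d4:2  d5:0  d6:0  d7:0  d8:0.
Shift I→2, F→3, H→4, J→4, K→7.
Schedule G@1, I@2, F@3, H@4, J@4, K@7: d1:3  d2:4  d3:5  d4:6  d5:6  d6:2  d7:5  d8:5 — peak 6.

6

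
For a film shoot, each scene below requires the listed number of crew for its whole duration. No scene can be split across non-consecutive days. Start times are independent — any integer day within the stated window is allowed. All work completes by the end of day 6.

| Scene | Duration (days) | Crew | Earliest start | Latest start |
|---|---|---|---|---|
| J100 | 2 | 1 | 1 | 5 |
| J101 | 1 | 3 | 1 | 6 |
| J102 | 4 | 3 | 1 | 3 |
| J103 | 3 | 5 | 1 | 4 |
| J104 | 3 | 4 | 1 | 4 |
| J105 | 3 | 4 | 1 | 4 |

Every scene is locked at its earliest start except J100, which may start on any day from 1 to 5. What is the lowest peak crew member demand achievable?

19

J100@1: d1:20  d2:17  d3:16  d4:3  d5:0  d6:0 → peak 20
J100@2: d1:19  d2:17  d3:17  d4:3  d5:0  d6:0 → peak 19
J100@3: d1:19  d2:16  d3:17  d4:4  d5:0  d6:0 → peak 19
J100@4: d1:19  d2:16  d3:16  d4:4  d5:1  d6:0 → peak 19
J100@5: d1:19  d2:16  d3:16  d4:3  d5:1  d6:1 → peak 19
Best is J100@2, peak 19.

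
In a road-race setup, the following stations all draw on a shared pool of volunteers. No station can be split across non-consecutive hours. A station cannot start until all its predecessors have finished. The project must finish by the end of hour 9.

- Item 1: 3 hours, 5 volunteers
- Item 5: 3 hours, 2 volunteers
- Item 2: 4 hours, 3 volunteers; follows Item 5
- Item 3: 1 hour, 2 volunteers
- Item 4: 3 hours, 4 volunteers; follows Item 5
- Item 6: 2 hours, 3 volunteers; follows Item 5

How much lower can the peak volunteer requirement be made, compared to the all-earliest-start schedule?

3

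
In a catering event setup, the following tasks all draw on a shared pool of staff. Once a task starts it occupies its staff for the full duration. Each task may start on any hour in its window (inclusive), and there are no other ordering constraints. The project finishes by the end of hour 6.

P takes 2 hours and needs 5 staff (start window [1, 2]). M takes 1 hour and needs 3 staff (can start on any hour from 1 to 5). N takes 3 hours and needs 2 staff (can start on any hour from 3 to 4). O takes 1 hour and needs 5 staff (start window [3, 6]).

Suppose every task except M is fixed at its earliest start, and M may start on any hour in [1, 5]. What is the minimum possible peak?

7

M@1: h1:8  h2:5  h3:7  h4:2  h5:2  h6:0 → peak 8
M@2: h1:5  h2:8  h3:7  h4:2  h5:2  h6:0 → peak 8
M@3: h1:5  h2:5  h3:10  h4:2  h5:2  h6:0 → peak 10
M@4: h1:5  h2:5  h3:7  h4:5  h5:2  h6:0 → peak 7
M@5: h1:5  h2:5  h3:7  h4:2  h5:5  h6:0 → peak 7
Best is M@4, peak 7.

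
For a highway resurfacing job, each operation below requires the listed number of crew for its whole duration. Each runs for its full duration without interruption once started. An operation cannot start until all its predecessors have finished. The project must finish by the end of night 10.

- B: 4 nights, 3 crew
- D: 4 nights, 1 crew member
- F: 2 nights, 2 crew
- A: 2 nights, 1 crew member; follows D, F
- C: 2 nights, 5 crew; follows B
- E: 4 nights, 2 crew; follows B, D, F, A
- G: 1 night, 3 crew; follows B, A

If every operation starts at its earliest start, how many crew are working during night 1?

At early start, night 1 has: B, D, F.
Demand: 3 + 1 + 2 = 6.

6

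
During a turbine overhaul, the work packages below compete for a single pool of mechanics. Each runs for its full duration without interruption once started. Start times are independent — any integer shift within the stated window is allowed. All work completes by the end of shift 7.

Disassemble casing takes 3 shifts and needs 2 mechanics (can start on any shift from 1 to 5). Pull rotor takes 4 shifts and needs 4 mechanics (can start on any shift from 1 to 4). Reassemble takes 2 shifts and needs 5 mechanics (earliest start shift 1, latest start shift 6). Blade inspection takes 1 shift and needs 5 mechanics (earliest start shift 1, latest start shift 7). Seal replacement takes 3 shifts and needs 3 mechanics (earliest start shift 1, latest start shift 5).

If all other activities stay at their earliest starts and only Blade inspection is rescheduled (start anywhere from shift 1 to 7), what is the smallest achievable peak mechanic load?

14

Blade inspection@1: s1:19  s2:14  s3:9  s4:4  s5:0  s6:0  s7:0 → peak 19
Blade inspection@2: s1:14  s2:19  s3:9  s4:4  s5:0  s6:0  s7:0 → peak 19
Blade inspection@3: s1:14  s2:14  s3:14  s4:4  s5:0  s6:0  s7:0 → peak 14
Blade inspection@4: s1:14  s2:14  s3:9  s4:9  s5:0  s6:0  s7:0 → peak 14
Blade inspection@5: s1:14  s2:14  s3:9  s4:4  s5:5  s6:0  s7:0 → peak 14
Blade inspection@6: s1:14  s2:14  s3:9  s4:4  s5:0  s6:5  s7:0 → peak 14
Blade inspection@7: s1:14  s2:14  s3:9  s4:4  s5:0  s6:0  s7:5 → peak 14
Best is Blade inspection@3, peak 14.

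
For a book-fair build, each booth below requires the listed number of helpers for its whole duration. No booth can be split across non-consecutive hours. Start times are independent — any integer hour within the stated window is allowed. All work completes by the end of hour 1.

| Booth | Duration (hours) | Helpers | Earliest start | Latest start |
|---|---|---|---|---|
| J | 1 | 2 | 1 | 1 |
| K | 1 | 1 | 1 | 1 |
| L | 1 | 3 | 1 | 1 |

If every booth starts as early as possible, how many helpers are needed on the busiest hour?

Early-start schedule: J@1, K@1, L@1.
Load per hour: hour 1: 6.
Peak is 6.

6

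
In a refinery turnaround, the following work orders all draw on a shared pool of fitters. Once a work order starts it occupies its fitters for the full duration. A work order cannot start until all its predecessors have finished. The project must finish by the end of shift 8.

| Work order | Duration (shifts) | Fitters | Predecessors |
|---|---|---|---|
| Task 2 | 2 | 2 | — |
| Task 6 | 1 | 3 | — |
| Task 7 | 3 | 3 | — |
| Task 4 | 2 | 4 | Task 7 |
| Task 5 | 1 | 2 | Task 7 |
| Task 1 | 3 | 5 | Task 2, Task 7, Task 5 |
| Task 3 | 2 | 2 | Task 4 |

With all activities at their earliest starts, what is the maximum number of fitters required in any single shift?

9

Early-start schedule: Task 2@1, Task 6@1, Task 7@1, Task 4@4, Task 5@4, Task 1@5, Task 3@6.
Load per shift: shift 1: 8, shift 2: 5, shift 3: 3, shift 4: 6, shift 5: 9, shift 6: 7, shift 7: 7, shift 8: 0.
Peak is 9.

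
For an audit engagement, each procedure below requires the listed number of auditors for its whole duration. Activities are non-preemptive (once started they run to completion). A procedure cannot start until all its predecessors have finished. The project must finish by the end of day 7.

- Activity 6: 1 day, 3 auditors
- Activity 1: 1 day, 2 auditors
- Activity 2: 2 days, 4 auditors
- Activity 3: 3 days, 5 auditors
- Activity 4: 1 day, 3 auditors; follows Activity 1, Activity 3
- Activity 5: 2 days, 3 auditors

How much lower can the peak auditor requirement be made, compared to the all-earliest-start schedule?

11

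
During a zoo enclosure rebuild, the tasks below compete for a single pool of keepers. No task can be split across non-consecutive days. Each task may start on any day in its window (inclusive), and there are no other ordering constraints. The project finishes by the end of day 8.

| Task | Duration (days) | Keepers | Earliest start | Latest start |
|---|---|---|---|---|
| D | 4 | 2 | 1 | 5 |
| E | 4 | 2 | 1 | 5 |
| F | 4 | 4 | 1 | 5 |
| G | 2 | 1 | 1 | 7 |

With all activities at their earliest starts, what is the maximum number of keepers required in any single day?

Early-start schedule: D@1, E@1, F@1, G@1.
Load per day: day 1: 9, day 2: 9, day 3: 8, day 4: 8, day 5: 0, day 6: 0, day 7: 0, day 8: 0.
Peak is 9.

9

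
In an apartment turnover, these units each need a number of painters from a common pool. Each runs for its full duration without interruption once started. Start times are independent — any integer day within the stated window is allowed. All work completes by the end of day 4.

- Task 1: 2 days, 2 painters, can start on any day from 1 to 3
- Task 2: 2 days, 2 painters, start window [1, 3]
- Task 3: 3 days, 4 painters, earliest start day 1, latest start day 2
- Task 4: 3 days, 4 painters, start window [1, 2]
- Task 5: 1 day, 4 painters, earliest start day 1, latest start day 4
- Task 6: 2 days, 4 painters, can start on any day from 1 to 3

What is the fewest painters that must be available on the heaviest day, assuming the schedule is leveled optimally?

12

Early-start (Task 1@1, Task 2@1, Task 3@1, Task 4@1, Task 5@1, Task 6@1) gives peak 20: d1:20  d2:16  d3:8  d4:0.
Shift Task 5→4, Task 6→3.
Schedule Task 1@1, Task 2@1, Task 3@1, Task 4@1, Task 5@4, Task 6@3: d1:12  d2:12  d3:12  d4:8 — peak 12.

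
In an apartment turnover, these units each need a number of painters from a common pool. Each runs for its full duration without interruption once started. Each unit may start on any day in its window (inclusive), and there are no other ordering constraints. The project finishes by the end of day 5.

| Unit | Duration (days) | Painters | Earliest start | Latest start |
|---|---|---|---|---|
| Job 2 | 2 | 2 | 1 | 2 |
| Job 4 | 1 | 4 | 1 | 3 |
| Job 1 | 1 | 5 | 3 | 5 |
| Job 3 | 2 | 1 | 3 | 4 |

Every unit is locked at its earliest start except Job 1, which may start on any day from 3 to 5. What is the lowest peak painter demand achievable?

6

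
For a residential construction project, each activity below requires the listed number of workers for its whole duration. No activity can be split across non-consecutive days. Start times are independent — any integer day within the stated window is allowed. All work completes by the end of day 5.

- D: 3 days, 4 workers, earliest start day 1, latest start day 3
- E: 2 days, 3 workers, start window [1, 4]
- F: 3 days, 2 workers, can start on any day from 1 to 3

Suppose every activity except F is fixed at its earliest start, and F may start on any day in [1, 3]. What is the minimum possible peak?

F@1: d1:9  d2:9  d3:6  d4:0  d5:0 → peak 9
F@2: d1:7  d2:9  d3:6  d4:2  d5:0 → peak 9
F@3: d1:7  d2:7  d3:6  d4:2  d5:2 → peak 7
Best is F@3, peak 7.

7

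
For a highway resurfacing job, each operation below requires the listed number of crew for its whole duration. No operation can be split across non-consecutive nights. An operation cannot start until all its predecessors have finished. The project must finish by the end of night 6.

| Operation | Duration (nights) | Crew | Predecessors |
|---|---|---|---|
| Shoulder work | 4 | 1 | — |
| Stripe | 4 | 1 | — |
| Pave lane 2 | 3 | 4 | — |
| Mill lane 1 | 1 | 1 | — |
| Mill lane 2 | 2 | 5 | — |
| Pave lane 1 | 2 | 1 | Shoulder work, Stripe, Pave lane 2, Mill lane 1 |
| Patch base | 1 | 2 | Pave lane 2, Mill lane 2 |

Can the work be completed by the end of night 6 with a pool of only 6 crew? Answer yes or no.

no

The minimum achievable peak is 7; 6 < 7, so no feasible schedule stays within the cap.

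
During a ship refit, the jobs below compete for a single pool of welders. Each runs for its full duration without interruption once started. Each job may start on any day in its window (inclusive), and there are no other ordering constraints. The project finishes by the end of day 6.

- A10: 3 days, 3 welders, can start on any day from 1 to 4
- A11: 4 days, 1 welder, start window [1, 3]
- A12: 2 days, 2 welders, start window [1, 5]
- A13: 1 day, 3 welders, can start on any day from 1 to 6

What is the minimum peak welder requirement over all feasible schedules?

Early-start (A10@1, A11@1, A12@1, A13@1) gives peak 9: d1:9  d2:6  d3:4  d4:1  d5:0  d6:0.
Shift A12→4, A13→6.
Schedule A10@1, A11@1, A12@4, A13@6: d1:4  d2:4  d3:4  d4:3  d5:2  d6:3 — peak 4.
Total welder-days = 20 over 6 days ⇒ peak ≥ ⌈20/6⌉ = 4, so 4 is optimal.

4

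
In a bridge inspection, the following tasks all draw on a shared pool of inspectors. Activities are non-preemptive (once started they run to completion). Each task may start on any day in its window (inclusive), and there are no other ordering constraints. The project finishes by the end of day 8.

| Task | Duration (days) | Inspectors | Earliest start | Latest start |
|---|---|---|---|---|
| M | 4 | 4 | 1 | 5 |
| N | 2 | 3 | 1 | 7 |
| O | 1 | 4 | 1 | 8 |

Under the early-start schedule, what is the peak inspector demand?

Early-start schedule: M@1, N@1, O@1.
Load per day: day 1: 11, day 2: 7, day 3: 4, day 4: 4, day 5: 0, day 6: 0, day 7: 0, day 8: 0.
Peak is 11.

11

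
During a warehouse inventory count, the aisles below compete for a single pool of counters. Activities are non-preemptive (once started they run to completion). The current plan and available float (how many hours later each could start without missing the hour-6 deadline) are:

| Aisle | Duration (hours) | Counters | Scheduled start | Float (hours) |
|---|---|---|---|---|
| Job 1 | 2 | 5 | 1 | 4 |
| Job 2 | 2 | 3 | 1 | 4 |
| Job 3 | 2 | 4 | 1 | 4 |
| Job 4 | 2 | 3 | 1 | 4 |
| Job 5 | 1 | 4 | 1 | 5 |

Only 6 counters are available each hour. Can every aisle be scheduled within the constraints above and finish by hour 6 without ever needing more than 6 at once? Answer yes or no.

no

The minimum achievable peak is 7; 6 < 7, so no feasible schedule stays within the cap.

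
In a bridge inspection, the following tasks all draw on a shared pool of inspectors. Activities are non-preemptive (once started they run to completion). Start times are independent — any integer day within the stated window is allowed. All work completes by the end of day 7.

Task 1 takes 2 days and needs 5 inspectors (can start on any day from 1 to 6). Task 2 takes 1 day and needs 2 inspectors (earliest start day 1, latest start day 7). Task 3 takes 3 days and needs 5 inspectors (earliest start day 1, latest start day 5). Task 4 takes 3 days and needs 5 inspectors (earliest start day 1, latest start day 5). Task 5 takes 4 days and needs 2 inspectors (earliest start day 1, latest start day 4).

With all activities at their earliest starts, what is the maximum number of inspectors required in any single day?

19

Early-start schedule: Task 1@1, Task 2@1, Task 3@1, Task 4@1, Task 5@1.
Load per day: day 1: 19, day 2: 17, day 3: 12, day 4: 2, day 5: 0, day 6: 0, day 7: 0.
Peak is 19.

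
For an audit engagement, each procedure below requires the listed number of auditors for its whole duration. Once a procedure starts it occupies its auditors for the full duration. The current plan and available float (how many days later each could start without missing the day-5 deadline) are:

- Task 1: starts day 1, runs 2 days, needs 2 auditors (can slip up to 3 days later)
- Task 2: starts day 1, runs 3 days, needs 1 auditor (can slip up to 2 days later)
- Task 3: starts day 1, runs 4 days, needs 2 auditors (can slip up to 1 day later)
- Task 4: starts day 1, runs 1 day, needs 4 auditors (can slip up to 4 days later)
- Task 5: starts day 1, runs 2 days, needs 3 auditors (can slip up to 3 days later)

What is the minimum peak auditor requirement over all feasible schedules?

5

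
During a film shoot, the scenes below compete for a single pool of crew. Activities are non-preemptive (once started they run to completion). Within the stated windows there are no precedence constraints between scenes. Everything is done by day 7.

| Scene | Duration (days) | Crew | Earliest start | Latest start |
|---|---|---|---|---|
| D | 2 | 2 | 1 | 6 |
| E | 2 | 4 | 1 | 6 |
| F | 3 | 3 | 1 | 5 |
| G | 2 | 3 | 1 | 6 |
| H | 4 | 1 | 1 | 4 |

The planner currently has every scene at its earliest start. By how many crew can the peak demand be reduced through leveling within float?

8

Early-start peak: d1:13  d2:13  d3:4  d4:1  d5:0  d6:0  d7:0 ⇒ 13.
Leveled (D@1, E@3, F@5, G@1, H@3): d1:5  d2:5  d3:5  d4:5  d5:4  d6:4  d7:3 ⇒ 5.
Reduction 13 − 5 = 8.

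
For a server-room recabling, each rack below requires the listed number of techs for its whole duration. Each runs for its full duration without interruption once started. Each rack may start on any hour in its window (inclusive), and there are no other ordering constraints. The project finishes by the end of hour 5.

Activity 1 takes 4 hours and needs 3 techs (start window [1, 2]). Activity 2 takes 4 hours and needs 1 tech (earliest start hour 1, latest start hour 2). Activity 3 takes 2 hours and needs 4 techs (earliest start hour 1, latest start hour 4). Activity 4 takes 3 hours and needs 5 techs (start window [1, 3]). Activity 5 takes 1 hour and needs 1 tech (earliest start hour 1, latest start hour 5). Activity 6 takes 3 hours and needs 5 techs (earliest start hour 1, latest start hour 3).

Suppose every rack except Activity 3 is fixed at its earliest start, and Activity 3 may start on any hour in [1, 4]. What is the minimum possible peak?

15

Activity 3@1: h1:19  h2:18  h3:14  h4:4  h5:0 → peak 19
Activity 3@2: h1:15  h2:18  h3:18  h4:4  h5:0 → peak 18
Activity 3@3: h1:15  h2:14  h3:18  h4:8  h5:0 → peak 18
Activity 3@4: h1:15  h2:14  h3:14  h4:8  h5:4 → peak 15
Best is Activity 3@4, peak 15.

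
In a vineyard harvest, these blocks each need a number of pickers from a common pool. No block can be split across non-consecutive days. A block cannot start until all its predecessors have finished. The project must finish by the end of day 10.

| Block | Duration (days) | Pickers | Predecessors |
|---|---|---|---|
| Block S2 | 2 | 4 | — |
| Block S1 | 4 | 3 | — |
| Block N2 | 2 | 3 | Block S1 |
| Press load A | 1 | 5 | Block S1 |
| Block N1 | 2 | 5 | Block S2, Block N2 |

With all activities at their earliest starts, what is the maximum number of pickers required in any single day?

8

Early-start schedule: Block S2@1, Block S1@1, Block N2@5, Press load A@5, Block N1@7.
Load per day: day 1: 7, day 2: 7, day 3: 3, day 4: 3, day 5: 8, day 6: 3, day 7: 5, day 8: 5, day 9: 0, day 10: 0.
Peak is 8.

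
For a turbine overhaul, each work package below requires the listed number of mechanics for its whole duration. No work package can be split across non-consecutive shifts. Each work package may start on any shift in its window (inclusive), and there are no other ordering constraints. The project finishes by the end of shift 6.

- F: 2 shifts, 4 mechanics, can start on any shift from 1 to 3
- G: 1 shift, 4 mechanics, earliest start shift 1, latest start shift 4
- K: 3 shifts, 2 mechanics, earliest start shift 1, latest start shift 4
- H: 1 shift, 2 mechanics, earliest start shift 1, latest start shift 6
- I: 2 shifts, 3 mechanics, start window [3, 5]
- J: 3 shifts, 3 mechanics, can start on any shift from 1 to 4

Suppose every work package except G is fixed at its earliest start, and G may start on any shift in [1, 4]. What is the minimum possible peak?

G@1: s1:15  s2:9  s3:8  s4:3  s5:0  s6:0 → peak 15
G@2: s1:11  s2:13  s3:8  s4:3  s5:0  s6:0 → peak 13
G@3: s1:11  s2:9  s3:12  s4:3  s5:0  s6:0 → peak 12
G@4: s1:11  s2:9  s3:8  s4:7  s5:0  s6:0 → peak 11
Best is G@4, peak 11.

11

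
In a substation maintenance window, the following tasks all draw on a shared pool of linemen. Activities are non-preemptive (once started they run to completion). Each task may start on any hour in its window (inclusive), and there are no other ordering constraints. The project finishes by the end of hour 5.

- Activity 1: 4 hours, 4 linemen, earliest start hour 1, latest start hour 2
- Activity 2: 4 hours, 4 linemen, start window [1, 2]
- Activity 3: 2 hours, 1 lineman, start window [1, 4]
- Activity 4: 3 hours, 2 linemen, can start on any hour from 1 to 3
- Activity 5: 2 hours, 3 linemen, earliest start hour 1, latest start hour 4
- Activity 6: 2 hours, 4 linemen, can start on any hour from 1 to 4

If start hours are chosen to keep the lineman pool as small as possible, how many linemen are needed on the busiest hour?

13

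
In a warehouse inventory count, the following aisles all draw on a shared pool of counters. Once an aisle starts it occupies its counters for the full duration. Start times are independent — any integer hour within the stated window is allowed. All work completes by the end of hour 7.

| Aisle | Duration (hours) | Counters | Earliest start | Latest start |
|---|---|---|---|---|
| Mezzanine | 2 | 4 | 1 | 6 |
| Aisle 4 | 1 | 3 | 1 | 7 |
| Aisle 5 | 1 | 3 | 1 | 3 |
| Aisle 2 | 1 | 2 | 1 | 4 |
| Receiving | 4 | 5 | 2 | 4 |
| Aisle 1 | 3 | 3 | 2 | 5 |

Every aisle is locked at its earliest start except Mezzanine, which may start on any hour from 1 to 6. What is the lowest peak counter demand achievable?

8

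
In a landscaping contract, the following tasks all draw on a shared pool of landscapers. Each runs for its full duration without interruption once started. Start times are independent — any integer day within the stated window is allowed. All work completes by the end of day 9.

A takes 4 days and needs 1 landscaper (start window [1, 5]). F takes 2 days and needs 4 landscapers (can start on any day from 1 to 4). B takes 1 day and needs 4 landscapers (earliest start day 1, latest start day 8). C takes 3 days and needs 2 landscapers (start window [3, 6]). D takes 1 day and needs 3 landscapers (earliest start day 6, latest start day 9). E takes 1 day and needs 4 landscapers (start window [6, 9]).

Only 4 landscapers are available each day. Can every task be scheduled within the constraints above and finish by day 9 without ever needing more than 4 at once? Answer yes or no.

yes

Schedule A@3, F@1, B@7, C@3, D@6, E@8: d1:4  d2:4  d3:3  d4:3  d5:3  d6:4  d7:4  d8:4  d9:0 — peak 4 ≤ 4.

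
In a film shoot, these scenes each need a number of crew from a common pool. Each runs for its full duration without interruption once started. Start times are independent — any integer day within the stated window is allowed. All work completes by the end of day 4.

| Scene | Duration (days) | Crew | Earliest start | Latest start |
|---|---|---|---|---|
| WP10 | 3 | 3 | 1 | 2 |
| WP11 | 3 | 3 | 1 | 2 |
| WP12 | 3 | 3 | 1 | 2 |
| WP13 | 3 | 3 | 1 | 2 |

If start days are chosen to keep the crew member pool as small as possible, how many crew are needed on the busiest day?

Schedule WP10@1, WP11@1, WP12@1, WP13@1: d1:12  d2:12  d3:12  d4:0 — peak 12.
No arrangement of the 16 feasible schedules does better.

12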